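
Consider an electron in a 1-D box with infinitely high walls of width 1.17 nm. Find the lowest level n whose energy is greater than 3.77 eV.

n = 4

E_1 = h²/(8m_eL²) = 4.401×10^-20 J = 0.2747 eV.
Need n² > 3.77/0.2747 = 13.72, i.e. n > 3.704.
The smallest integer satisfying this is n = 4.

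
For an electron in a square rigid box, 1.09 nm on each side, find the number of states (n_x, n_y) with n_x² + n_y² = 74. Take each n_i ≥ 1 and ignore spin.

degeneracy = 2

The level has n_x² + n_y² = 74. The ordered positive-integer solutions are (5, 7), (7, 5).
That gives 2 states.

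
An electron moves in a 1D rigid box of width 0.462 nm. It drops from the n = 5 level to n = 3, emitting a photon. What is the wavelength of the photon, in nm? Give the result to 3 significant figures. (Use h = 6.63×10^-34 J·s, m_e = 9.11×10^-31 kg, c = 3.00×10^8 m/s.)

λ = 44.0 nm

E_1 = h²/(8m_eL²) = 2.826×10^-19 J, so ΔE = (5² − 3²)E_1 = 4.522×10^-18 J.
λ = hc/ΔE = (6.63×10^-34·3.00×10^8)/4.522×10^-18 = 4.40×10^-8 m = 44.0 nm.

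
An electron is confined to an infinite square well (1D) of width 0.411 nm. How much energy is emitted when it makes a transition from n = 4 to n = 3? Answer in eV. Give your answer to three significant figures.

E_1 = h²/(8m_eL²) = 3.567×10^-19 J.
|ΔE| = |4² − 3²|·E_1 = 7·3.567×10^-19 J = 2.497×10^-18 J = 15.6 eV.

|ΔE| = 15.6 eV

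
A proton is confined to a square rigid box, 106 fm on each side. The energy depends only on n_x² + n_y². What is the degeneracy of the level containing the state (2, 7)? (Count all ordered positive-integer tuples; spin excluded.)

degeneracy = 2

The level has n_x² + n_y² = 53. The ordered positive-integer solutions are (2, 7), (7, 2).
That gives 2 states.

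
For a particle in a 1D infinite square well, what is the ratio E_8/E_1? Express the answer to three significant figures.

E_n ∝ n², so E_8/E_1 = 8²/1² = 64/1 = 64.0.

64.0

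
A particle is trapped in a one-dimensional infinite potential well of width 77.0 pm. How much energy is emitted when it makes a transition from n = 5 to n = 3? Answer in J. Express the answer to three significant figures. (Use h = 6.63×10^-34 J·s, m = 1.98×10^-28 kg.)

|ΔE| = 7.49×10^-19 J

E_1 = h²/(8mL²) = 4.680×10^-20 J.
|ΔE| = |5² − 3²|·E_1 = 16·4.680×10^-20 J = 7.49×10^-19 J.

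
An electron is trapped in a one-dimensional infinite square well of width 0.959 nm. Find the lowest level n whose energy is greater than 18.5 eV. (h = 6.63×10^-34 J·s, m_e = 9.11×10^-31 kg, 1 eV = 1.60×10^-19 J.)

n = 7

E_1 = h²/(8m_eL²) = 6.558×10^-20 J = 0.4099 eV.
Need n² > 18.5/0.4099 = 45.13, i.e. n > 6.718.
The smallest integer satisfying this is n = 7.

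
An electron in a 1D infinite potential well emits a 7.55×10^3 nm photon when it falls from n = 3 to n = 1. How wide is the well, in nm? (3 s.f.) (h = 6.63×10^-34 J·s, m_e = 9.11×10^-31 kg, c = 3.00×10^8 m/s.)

L = 4.28 nm

The photon carries ΔE = hc/λ = 6.63×10^-34·3.00×10^8/7.55×10^-6 m = 2.634×10^-20 J.
Since ΔE = (3² − 1²)E_1, E_1 = 3.292×10^-21 J, and L = h/√(8m_eE_1) = 4.28×10^-9 m = 4.28 nm.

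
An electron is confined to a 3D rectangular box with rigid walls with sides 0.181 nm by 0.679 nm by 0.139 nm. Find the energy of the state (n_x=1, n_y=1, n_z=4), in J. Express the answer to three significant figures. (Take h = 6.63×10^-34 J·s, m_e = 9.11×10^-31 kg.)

E = 5.19×10^-17 J

For a 3D rectangular well E = (h²/8m_e)·Σ n_i²/L_i² = (6.63×10^-34)²/(8·9.11×10^-31) · [1²/(0.181 nm)² + 1²/(0.679 nm)² + 4²/(0.139 nm)²].
Evaluating gives E = 5.19×10^-17 J.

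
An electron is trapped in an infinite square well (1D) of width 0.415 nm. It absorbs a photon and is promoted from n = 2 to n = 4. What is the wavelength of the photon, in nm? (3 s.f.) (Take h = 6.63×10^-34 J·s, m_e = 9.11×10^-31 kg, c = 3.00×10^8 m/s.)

λ = 47.3 nm

E_1 = h²/(8m_eL²) = 3.502×10^-19 J, so ΔE = (4² − 2²)E_1 = 4.202×10^-18 J.
λ = hc/ΔE = (6.63×10^-34·3.00×10^8)/4.202×10^-18 = 4.73×10^-8 m = 47.3 nm.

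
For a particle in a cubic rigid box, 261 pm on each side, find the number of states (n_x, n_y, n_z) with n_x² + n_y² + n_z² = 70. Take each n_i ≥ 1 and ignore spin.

degeneracy = 6

The level has n_x² + n_y² + n_z² = 70. The ordered positive-integer solutions are (3, 5, 6), (3, 6, 5), (5, 3, 6), (5, 6, 3), (6, 3, 5), (6, 5, 3).
That gives 6 states.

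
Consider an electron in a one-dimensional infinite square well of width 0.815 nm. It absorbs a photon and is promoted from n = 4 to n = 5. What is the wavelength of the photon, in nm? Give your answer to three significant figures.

λ = 243 nm

E_1 = h²/(8m_eL²) = 9.070×10^-20 J, so ΔE = (5² − 4²)E_1 = 8.163×10^-19 J.
λ = hc/ΔE = (6.626×10^-34·2.998×10^8)/8.163×10^-19 = 2.43×10^-7 m = 243 nm.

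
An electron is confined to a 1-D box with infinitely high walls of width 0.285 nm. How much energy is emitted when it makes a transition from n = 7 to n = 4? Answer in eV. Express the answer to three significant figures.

|ΔE| = 153 eV

E_1 = h²/(8m_eL²) = 7.417×10^-19 J.
|ΔE| = |7² − 4²|·E_1 = 33·7.417×10^-19 J = 2.448×10^-17 J = 153 eV.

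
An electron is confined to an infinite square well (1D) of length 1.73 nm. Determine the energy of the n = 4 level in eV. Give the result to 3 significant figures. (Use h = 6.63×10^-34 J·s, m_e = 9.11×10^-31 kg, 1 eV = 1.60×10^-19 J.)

For an infinite well E_n = n²h²/(8m_eL²), so E_1 = h²/(8m_eL²) = (6.63×10^-34)²/(8·9.11×10^-31·(1.73×10^-9 m)²) = 2.015×10^-20 J.
Then E_4 = 4²·E_1 = 16·2.015×10^-20 J = 3.224×10^-19 J.
Converting, E_4 = 3.224×10^-19 J / (1.60×10^-19 J/eV) = 2.02 eV.

E_4 = 2.02 eV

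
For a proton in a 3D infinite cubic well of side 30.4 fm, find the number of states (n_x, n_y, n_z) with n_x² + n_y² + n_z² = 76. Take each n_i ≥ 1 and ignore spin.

degeneracy = 3

The level has n_x² + n_y² + n_z² = 76. The ordered positive-integer solutions are (2, 6, 6), (6, 2, 6), (6, 6, 2).
That gives 3 states.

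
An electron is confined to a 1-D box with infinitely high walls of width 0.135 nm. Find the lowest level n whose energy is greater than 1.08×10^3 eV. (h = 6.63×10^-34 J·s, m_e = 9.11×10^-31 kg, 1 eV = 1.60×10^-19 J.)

E_1 = h²/(8m_eL²) = 3.309×10^-18 J = 20.68 eV.
Need n² > 1.08×10^3/20.68 = 52.22, i.e. n > 7.226.
The smallest integer satisfying this is n = 8.

n = 8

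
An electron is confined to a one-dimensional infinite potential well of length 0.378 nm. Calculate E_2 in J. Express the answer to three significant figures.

E_2 = 1.69×10^-18 J

For an infinite well E_n = n²h²/(8m_eL²), so E_1 = h²/(8m_eL²) = (6.626×10^-34)²/(8·9.109×10^-31·(3.78×10^-10 m)²) = 4.217×10^-19 J.
Then E_2 = 2²·E_1 = 4·4.217×10^-19 J = 1.69×10^-18 J.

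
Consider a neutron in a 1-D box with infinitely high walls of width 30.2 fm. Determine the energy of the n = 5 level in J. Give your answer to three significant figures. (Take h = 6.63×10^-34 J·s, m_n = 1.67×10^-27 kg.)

E_5 = 9.02×10^-13 J

For an infinite well E_n = n²h²/(8m_nL²), so E_1 = h²/(8m_nL²) = (6.63×10^-34)²/(8·1.67×10^-27·(3.02×10^-14 m)²) = 3.608×10^-14 J.
Then E_5 = 5²·E_1 = 25·3.608×10^-14 J = 9.02×10^-13 J.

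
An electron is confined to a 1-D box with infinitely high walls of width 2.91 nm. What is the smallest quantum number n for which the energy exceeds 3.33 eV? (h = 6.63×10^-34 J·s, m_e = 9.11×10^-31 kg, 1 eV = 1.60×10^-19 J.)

E_1 = h²/(8m_eL²) = 7.123×10^-21 J = 0.04452 eV.
Need n² > 3.33/0.04452 = 74.80, i.e. n > 8.649.
The smallest integer satisfying this is n = 9.

n = 9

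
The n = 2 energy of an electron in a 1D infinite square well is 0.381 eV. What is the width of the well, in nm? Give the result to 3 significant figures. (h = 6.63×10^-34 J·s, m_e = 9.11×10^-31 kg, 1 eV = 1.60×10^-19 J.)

From E_n = n²h²/(8m_eL²), L = n·h/√(8m_eE_n).
E_2 = 0.381 eV = 6.096×10^-20 J, so L = 2·6.63×10^-34/√(8·9.11×10^-31·6.096×10^-20) = 1.99×10^-9 m = 1.99 nm.

L = 1.99 nm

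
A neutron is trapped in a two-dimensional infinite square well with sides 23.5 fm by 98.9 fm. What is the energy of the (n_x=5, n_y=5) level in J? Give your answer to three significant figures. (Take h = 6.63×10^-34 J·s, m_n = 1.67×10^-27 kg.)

E = 1.57×10^-12 J

For a 2D rectangular well E = (h²/8m_n)·Σ n_i²/L_i² = (6.63×10^-34)²/(8·1.67×10^-27) · [5²/(23.5 fm)² + 5²/(98.9 fm)²].
Evaluating gives E = 1.57×10^-12 J.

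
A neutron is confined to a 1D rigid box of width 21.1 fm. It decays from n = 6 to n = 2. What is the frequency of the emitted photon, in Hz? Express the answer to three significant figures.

f = 3.55×10^21 Hz

E_1 = h²/(8m_nL²) = 7.359×10^-14 J and ΔE = (6² − 2²)E_1 = 2.355×10^-12 J.
f = ΔE/h = 2.355×10^-12/6.626×10^-34 = 3.55×10^21 Hz.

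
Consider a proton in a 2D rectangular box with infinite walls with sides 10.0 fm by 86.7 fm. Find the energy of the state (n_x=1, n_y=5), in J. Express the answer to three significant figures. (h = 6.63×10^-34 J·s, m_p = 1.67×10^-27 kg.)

E = 4.38×10^-13 J

For a 2D rectangular well E = (h²/8m_p)·Σ n_i²/L_i² = (6.63×10^-34)²/(8·1.67×10^-27) · [1²/(10.0 fm)² + 5²/(86.7 fm)²].
Evaluating gives E = 4.38×10^-13 J.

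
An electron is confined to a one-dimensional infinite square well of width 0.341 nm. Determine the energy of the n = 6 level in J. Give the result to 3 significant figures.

For an infinite well E_n = n²h²/(8m_eL²), so E_1 = h²/(8m_eL²) = (6.626×10^-34)²/(8·9.109×10^-31·(3.41×10^-10 m)²) = 5.181×10^-19 J.
Then E_6 = 6²·E_1 = 36·5.181×10^-19 J = 1.87×10^-17 J.

E_6 = 1.87×10^-17 J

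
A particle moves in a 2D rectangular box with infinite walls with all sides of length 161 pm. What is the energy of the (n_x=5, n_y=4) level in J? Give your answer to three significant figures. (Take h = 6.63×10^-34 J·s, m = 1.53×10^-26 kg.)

For a 2D rectangular well E = (h²/8m)·Σ n_i²/L_i² = (6.63×10^-34)²/(8·1.53×10^-26) · [5²/(161 pm)² + 4²/(161 pm)²].
Evaluating gives E = 5.68×10^-21 J.

E = 5.68×10^-21 J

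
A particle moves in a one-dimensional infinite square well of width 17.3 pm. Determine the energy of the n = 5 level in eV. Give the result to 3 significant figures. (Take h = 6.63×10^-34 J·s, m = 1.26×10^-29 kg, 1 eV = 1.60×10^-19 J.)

For an infinite well E_n = n²h²/(8mL²), so E_1 = h²/(8mL²) = (6.63×10^-34)²/(8·1.26×10^-29·(1.73×10^-11 m)²) = 1.457×10^-17 J.
Then E_5 = 5²·E_1 = 25·1.457×10^-17 J = 3.642×10^-16 J.
Converting, E_5 = 3.642×10^-16 J / (1.60×10^-19 J/eV) = 2.28×10^3 eV.

E_5 = 2.28×10^3 eV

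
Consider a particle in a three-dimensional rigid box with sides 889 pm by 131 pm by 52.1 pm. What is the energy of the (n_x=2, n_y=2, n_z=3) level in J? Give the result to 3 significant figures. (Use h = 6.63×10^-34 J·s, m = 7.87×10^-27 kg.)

For a 3D rectangular well E = (h²/8m)·Σ n_i²/L_i² = (6.63×10^-34)²/(8·7.87×10^-27) · [2²/(889 pm)² + 2²/(131 pm)² + 3²/(52.1 pm)²].
Evaluating gives E = 2.48×10^-20 J.

E = 2.48×10^-20 J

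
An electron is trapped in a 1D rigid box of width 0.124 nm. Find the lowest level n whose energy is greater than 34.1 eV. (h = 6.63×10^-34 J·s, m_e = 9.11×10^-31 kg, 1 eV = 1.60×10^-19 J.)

E_1 = h²/(8m_eL²) = 3.923×10^-18 J = 24.52 eV.
Need n² > 34.1/24.52 = 1.391, i.e. n > 1.179.
The smallest integer satisfying this is n = 2.

n = 2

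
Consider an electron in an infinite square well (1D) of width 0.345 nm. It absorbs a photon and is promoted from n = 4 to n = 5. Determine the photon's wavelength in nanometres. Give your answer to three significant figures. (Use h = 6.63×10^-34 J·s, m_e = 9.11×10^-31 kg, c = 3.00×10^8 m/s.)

λ = 43.6 nm

E_1 = h²/(8m_eL²) = 5.067×10^-19 J, so ΔE = (5² − 4²)E_1 = 4.560×10^-18 J.
λ = hc/ΔE = (6.63×10^-34·3.00×10^8)/4.560×10^-18 = 4.36×10^-8 m = 43.6 nm.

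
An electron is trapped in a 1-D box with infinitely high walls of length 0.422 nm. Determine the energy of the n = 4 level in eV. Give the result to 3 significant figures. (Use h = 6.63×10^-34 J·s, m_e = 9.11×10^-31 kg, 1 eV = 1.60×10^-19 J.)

For an infinite well E_n = n²h²/(8m_eL²), so E_1 = h²/(8m_eL²) = (6.63×10^-34)²/(8·9.11×10^-31·(4.22×10^-10 m)²) = 3.387×10^-19 J.
Then E_4 = 4²·E_1 = 16·3.387×10^-19 J = 5.419×10^-18 J.
Converting, E_4 = 5.419×10^-18 J / (1.60×10^-19 J/eV) = 33.9 eV.

E_4 = 33.9 eV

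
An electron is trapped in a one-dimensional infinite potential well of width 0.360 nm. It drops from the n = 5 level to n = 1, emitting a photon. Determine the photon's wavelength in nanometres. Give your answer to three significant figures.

λ = 17.8 nm

E_1 = h²/(8m_eL²) = 4.649×10^-19 J, so ΔE = (5² − 1²)E_1 = 1.116×10^-17 J.
λ = hc/ΔE = (6.626×10^-34·2.998×10^8)/1.116×10^-17 = 1.78×10^-8 m = 17.8 nm.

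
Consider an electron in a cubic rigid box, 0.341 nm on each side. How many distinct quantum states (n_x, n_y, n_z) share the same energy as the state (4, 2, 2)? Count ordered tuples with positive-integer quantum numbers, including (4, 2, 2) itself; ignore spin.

degeneracy = 3

The level has n_x² + n_y² + n_z² = 24. The ordered positive-integer solutions are (2, 2, 4), (2, 4, 2), (4, 2, 2).
That gives 3 states.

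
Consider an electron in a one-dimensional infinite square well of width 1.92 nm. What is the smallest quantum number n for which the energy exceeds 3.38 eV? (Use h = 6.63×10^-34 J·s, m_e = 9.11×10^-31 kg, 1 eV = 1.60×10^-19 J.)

E_1 = h²/(8m_eL²) = 1.636×10^-20 J = 0.1023 eV.
Need n² > 3.38/0.1023 = 33.04, i.e. n > 5.748.
The smallest integer satisfying this is n = 6.

n = 6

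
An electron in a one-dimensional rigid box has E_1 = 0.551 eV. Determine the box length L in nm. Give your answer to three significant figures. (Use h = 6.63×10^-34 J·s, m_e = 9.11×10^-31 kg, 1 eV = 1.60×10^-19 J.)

L = 0.827 nm

From E_n = n²h²/(8m_eL²), L = n·h/√(8m_eE_n).
E_1 = 0.551 eV = 8.816×10^-20 J, so L = 1·6.63×10^-34/√(8·9.11×10^-31·8.816×10^-20) = 8.27×10^-10 m = 0.827 nm.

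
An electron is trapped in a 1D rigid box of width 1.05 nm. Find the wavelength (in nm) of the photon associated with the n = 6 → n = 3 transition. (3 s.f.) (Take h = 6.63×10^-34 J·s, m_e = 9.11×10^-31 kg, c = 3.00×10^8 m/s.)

λ = 135 nm

E_1 = h²/(8m_eL²) = 5.471×10^-20 J, so ΔE = (6² − 3²)E_1 = 1.477×10^-18 J.
λ = hc/ΔE = (6.63×10^-34·3.00×10^8)/1.477×10^-18 = 1.35×10^-7 m = 135 nm.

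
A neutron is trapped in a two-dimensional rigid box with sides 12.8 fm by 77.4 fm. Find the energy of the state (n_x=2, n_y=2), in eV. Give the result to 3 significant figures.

E = 5.13×10^6 eV

For a 2D rectangular well E = (h²/8m_n)·Σ n_i²/L_i² = (6.626×10^-34)²/(8·1.675×10^-27) · [2²/(12.8 fm)² + 2²/(77.4 fm)²].
Evaluating gives E = 8.218×10^-13 J = 5.13×10^6 eV.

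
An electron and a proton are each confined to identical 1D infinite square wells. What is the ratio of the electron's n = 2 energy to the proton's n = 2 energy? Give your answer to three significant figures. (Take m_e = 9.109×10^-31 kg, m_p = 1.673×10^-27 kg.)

1.84×10^3

E_n ∝ 1/m at fixed n and L, so the ratio is m_p/m_e = 1.673×10^-27/9.109×10^-31 = 1.84×10^3.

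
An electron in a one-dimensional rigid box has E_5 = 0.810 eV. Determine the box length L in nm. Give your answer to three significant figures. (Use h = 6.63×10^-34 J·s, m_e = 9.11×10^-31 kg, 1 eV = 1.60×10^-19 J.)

L = 3.41 nm

From E_n = n²h²/(8m_eL²), L = n·h/√(8m_eE_n).
E_5 = 0.810 eV = 1.296×10^-19 J, so L = 5·6.63×10^-34/√(8·9.11×10^-31·1.296×10^-19) = 3.41×10^-9 m = 3.41 nm.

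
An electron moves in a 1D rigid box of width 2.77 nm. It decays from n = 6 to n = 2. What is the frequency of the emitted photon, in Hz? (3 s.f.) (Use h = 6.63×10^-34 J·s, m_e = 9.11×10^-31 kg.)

E_1 = h²/(8m_eL²) = 7.861×10^-21 J and ΔE = (6² − 2²)E_1 = 2.516×10^-19 J.
f = ΔE/h = 2.516×10^-19/6.63×10^-34 = 3.79×10^14 Hz.

f = 3.79×10^14 Hz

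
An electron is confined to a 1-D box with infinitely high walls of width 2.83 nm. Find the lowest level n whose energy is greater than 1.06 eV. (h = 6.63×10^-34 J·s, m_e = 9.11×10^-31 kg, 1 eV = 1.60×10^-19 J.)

E_1 = h²/(8m_eL²) = 7.531×10^-21 J = 0.04707 eV.
Need n² > 1.06/0.04707 = 22.52, i.e. n > 4.746.
The smallest integer satisfying this is n = 5.

n = 5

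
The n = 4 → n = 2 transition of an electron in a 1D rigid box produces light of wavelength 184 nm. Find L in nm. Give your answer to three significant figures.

The photon carries ΔE = hc/λ = 6.626×10^-34·2.998×10^8/1.84×10^-7 m = 1.080×10^-18 J.
Since ΔE = (4² − 2²)E_1, E_1 = 9.000×10^-20 J, and L = h/√(8m_eE_1) = 8.18×10^-10 m = 0.818 nm.

L = 0.818 nm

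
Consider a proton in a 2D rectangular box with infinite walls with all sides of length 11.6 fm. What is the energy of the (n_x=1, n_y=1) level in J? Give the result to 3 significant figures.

E = 4.88×10^-13 J

For a 2D rectangular well E = (h²/8m_p)·Σ n_i²/L_i² = (6.626×10^-34)²/(8·1.673×10^-27) · [1²/(11.6 fm)² + 1²/(11.6 fm)²].
Evaluating gives E = 4.88×10^-13 J.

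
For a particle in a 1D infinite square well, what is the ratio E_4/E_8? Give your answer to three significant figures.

E_n ∝ n², so E_4/E_8 = 4²/8² = 16/64 = 0.250.

0.250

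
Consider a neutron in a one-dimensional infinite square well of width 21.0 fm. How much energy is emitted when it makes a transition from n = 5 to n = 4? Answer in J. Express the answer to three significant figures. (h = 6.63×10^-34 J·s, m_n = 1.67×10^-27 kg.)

E_1 = h²/(8m_nL²) = 7.461×10^-14 J.
|ΔE| = |5² − 4²|·E_1 = 9·7.461×10^-14 J = 6.71×10^-13 J.

|ΔE| = 6.71×10^-13 J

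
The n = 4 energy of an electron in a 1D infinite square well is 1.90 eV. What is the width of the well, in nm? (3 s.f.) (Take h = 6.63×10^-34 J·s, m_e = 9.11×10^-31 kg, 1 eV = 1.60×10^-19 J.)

From E_n = n²h²/(8m_eL²), L = n·h/√(8m_eE_n).
E_4 = 1.90 eV = 3.040×10^-19 J, so L = 4·6.63×10^-34/√(8·9.11×10^-31·3.040×10^-19) = 1.78×10^-9 m = 1.78 nm.

L = 1.78 nm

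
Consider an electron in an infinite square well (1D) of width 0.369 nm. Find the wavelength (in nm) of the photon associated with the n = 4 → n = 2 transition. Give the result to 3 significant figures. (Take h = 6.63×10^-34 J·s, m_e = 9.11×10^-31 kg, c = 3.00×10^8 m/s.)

λ = 37.4 nm

E_1 = h²/(8m_eL²) = 4.430×10^-19 J, so ΔE = (4² − 2²)E_1 = 5.316×10^-18 J.
λ = hc/ΔE = (6.63×10^-34·3.00×10^8)/5.316×10^-18 = 3.74×10^-8 m = 37.4 nm.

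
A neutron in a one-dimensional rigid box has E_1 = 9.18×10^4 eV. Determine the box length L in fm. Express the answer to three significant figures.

L = 47.2 fm

From E_n = n²h²/(8m_nL²), L = n·h/√(8m_nE_n).
E_1 = 9.18×10^4 eV = 1.471×10^-14 J, so L = 1·6.626×10^-34/√(8·1.675×10^-27·1.471×10^-14) = 4.72×10^-14 m = 47.2 fm.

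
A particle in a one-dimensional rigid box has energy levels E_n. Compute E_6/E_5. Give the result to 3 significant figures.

1.44

E_n ∝ n², so E_6/E_5 = 6²/5² = 36/25 = 1.44.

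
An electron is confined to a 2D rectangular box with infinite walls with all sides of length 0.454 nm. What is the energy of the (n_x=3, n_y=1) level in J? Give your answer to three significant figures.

E = 2.92×10^-18 J

For a 2D rectangular well E = (h²/8m_e)·Σ n_i²/L_i² = (6.626×10^-34)²/(8·9.109×10^-31) · [3²/(0.454 nm)² + 1²/(0.454 nm)²].
Evaluating gives E = 2.92×10^-18 J.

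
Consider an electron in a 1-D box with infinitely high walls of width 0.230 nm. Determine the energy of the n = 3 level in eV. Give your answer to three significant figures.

E_3 = 64.0 eV

For an infinite well E_n = n²h²/(8m_eL²), so E_1 = h²/(8m_eL²) = (6.626×10^-34)²/(8·9.109×10^-31·(2.30×10^-10 m)²) = 1.139×10^-18 J.
Then E_3 = 3²·E_1 = 9·1.139×10^-18 J = 1.025×10^-17 J.
Converting, E_3 = 1.025×10^-17 J / (1.602×10^-19 J/eV) = 64.0 eV.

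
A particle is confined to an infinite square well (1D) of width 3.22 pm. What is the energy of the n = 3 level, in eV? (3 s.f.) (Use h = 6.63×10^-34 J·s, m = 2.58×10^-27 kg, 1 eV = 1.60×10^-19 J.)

For an infinite well E_n = n²h²/(8mL²), so E_1 = h²/(8mL²) = (6.63×10^-34)²/(8·2.58×10^-27·(3.22×10^-12 m)²) = 2.054×10^-18 J.
Then E_3 = 3²·E_1 = 9·2.054×10^-18 J = 1.849×10^-17 J.
Converting, E_3 = 1.849×10^-17 J / (1.60×10^-19 J/eV) = 116 eV.

E_3 = 116 eV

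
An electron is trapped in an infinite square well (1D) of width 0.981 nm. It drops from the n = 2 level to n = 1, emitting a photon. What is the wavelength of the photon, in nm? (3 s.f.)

λ = 1.06×10^3 nm

E_1 = h²/(8m_eL²) = 6.260×10^-20 J, so ΔE = (2² − 1²)E_1 = 1.878×10^-19 J.
λ = hc/ΔE = (6.626×10^-34·2.998×10^8)/1.878×10^-19 = 1.06×10^-6 m = 1.06×10^3 nm.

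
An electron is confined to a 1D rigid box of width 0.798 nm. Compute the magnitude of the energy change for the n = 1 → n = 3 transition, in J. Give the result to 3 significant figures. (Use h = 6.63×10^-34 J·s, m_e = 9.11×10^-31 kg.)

E_1 = h²/(8m_eL²) = 9.471×10^-20 J.
|ΔE| = |1² − 3²|·E_1 = 8·9.471×10^-20 J = 7.58×10^-19 J.

|ΔE| = 7.58×10^-19 J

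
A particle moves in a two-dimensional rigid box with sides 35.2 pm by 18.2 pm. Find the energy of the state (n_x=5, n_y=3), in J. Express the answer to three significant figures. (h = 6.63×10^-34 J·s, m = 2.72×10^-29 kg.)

E = 9.56×10^-17 J

For a 2D rectangular well E = (h²/8m)·Σ n_i²/L_i² = (6.63×10^-34)²/(8·2.72×10^-29) · [5²/(35.2 pm)² + 3²/(18.2 pm)²].
Evaluating gives E = 9.56×10^-17 J.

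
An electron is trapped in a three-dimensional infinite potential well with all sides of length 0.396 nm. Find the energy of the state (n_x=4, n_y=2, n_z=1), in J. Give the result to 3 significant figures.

E = 8.07×10^-18 J

For a 3D rectangular well E = (h²/8m_e)·Σ n_i²/L_i² = (6.626×10^-34)²/(8·9.109×10^-31) · [4²/(0.396 nm)² + 2²/(0.396 nm)² + 1²/(0.396 nm)²].
Evaluating gives E = 8.07×10^-18 J.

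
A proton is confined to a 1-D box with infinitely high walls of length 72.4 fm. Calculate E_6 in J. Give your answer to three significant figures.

For an infinite well E_n = n²h²/(8m_pL²), so E_1 = h²/(8m_pL²) = (6.626×10^-34)²/(8·1.673×10^-27·(7.24×10^-14 m)²) = 6.258×10^-15 J.
Then E_6 = 6²·E_1 = 36·6.258×10^-15 J = 2.25×10^-13 J.

E_6 = 2.25×10^-13 J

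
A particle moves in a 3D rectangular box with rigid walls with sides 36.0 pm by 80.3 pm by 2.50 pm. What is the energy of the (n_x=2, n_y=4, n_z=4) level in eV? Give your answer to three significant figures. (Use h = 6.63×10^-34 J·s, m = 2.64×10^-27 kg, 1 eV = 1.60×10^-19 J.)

For a 3D rectangular well E = (h²/8m)·Σ n_i²/L_i² = (6.63×10^-34)²/(8·2.64×10^-27) · [2²/(36.0 pm)² + 4²/(80.3 pm)² + 4²/(2.50 pm)²].
Evaluating gives E = 5.340×10^-17 J = 334 eV.

E = 334 eV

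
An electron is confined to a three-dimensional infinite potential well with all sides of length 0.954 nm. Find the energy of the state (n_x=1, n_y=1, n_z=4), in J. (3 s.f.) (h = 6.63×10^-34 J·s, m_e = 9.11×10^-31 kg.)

For a 3D rectangular well E = (h²/8m_e)·Σ n_i²/L_i² = (6.63×10^-34)²/(8·9.11×10^-31) · [1²/(0.954 nm)² + 1²/(0.954 nm)² + 4²/(0.954 nm)²].
Evaluating gives E = 1.19×10^-18 J.

E = 1.19×10^-18 J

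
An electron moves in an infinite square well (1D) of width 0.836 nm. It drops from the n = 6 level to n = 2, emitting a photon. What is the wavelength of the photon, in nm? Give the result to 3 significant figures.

E_1 = h²/(8m_eL²) = 8.620×10^-20 J, so ΔE = (6² − 2²)E_1 = 2.758×10^-18 J.
λ = hc/ΔE = (6.626×10^-34·2.998×10^8)/2.758×10^-18 = 7.20×10^-8 m = 72.0 nm.

λ = 72.0 nm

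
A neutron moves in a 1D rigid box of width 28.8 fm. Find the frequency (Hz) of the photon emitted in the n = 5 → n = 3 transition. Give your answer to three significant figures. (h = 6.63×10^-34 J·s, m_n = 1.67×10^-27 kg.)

f = 9.57×10^20 Hz

E_1 = h²/(8m_nL²) = 3.967×10^-14 J and ΔE = (5² − 3²)E_1 = 6.347×10^-13 J.
f = ΔE/h = 6.347×10^-13/6.63×10^-34 = 9.57×10^20 Hz.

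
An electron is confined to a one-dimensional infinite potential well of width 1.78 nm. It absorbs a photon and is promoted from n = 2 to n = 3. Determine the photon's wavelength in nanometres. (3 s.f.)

E_1 = h²/(8m_eL²) = 1.902×10^-20 J, so ΔE = (3² − 2²)E_1 = 9.510×10^-20 J.
λ = hc/ΔE = (6.626×10^-34·2.998×10^8)/9.510×10^-20 = 2.09×10^-6 m = 2.09×10^3 nm.

λ = 2.09×10^3 nm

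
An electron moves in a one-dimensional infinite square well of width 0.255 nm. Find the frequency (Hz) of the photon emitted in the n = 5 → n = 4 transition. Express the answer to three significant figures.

E_1 = h²/(8m_eL²) = 9.265×10^-19 J and ΔE = (5² − 4²)E_1 = 8.339×10^-18 J.
f = ΔE/h = 8.339×10^-18/6.626×10^-34 = 1.26×10^16 Hz.

f = 1.26×10^16 Hz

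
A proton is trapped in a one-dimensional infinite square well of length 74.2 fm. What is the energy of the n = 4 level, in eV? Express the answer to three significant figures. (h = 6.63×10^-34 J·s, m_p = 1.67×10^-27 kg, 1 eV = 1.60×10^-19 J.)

For an infinite well E_n = n²h²/(8m_pL²), so E_1 = h²/(8m_pL²) = (6.63×10^-34)²/(8·1.67×10^-27·(7.42×10^-14 m)²) = 5.976×10^-15 J.
Then E_4 = 4²·E_1 = 16·5.976×10^-15 J = 9.562×10^-14 J.
Converting, E_4 = 9.562×10^-14 J / (1.60×10^-19 J/eV) = 5.98×10^5 eV.

E_4 = 5.98×10^5 eV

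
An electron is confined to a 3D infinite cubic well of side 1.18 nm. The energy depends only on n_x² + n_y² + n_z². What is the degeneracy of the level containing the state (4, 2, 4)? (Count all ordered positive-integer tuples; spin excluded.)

degeneracy = 3

The level has n_x² + n_y² + n_z² = 36. The ordered positive-integer solutions are (2, 4, 4), (4, 2, 4), (4, 4, 2).
That gives 3 states.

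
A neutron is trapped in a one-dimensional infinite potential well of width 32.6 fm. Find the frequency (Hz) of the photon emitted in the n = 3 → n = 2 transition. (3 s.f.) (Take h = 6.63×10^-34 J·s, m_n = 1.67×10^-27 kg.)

f = 2.33×10^20 Hz

E_1 = h²/(8m_nL²) = 3.096×10^-14 J and ΔE = (3² − 2²)E_1 = 1.548×10^-13 J.
f = ΔE/h = 1.548×10^-13/6.63×10^-34 = 2.33×10^20 Hz.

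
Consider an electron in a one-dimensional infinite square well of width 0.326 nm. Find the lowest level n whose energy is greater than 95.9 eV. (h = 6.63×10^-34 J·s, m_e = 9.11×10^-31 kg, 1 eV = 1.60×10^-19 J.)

E_1 = h²/(8m_eL²) = 5.675×10^-19 J = 3.547 eV.
Need n² > 95.9/3.547 = 27.04, i.e. n > 5.200.
The smallest integer satisfying this is n = 6.

n = 6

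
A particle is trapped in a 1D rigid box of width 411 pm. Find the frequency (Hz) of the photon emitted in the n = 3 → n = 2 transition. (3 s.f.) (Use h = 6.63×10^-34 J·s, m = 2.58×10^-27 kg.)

E_1 = h²/(8mL²) = 1.261×10^-22 J and ΔE = (3² − 2²)E_1 = 6.305×10^-22 J.
f = ΔE/h = 6.305×10^-22/6.63×10^-34 = 9.51×10^11 Hz.

f = 9.51×10^11 Hz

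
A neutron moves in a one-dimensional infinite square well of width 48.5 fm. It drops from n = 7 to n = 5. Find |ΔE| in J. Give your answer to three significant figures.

E_1 = h²/(8m_nL²) = 1.393×10^-14 J.
|ΔE| = |7² − 5²|·E_1 = 24·1.393×10^-14 J = 3.34×10^-13 J.

|ΔE| = 3.34×10^-13 J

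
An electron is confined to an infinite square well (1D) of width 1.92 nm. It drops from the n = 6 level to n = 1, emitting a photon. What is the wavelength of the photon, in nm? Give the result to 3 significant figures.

λ = 347 nm

E_1 = h²/(8m_eL²) = 1.634×10^-20 J, so ΔE = (6² − 1²)E_1 = 5.719×10^-19 J.
λ = hc/ΔE = (6.626×10^-34·2.998×10^8)/5.719×10^-19 = 3.47×10^-7 m = 347 nm.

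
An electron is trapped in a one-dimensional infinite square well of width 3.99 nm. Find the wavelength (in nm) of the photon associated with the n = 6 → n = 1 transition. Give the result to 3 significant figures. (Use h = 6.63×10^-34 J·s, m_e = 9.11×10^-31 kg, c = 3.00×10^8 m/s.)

λ = 1.50×10^3 nm

E_1 = h²/(8m_eL²) = 3.789×10^-21 J, so ΔE = (6² − 1²)E_1 = 1.326×10^-19 J.
λ = hc/ΔE = (6.63×10^-34·3.00×10^8)/1.326×10^-19 = 1.50×10^-6 m = 1.50×10^3 nm.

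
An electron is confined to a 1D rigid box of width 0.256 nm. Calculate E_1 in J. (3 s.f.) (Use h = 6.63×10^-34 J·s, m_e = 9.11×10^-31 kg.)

For an infinite well E_n = n²h²/(8m_eL²), so E_1 = h²/(8m_eL²) = (6.63×10^-34)²/(8·9.11×10^-31·(2.56×10^-10 m)²) = 9.203×10^-19 J.

E_1 = 9.20×10^-19 J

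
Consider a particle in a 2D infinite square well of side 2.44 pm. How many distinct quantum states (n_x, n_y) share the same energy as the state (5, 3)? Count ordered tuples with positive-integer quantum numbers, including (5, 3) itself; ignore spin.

degeneracy = 2

The level has n_x² + n_y² = 34. The ordered positive-integer solutions are (3, 5), (5, 3).
That gives 2 states.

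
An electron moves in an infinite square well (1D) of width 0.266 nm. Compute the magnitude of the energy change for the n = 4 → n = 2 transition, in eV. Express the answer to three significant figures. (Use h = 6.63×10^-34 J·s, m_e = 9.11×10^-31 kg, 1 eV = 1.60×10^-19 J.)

E_1 = h²/(8m_eL²) = 8.524×10^-19 J.
|ΔE| = |4² − 2²|·E_1 = 12·8.524×10^-19 J = 1.023×10^-17 J = 63.9 eV.

|ΔE| = 63.9 eV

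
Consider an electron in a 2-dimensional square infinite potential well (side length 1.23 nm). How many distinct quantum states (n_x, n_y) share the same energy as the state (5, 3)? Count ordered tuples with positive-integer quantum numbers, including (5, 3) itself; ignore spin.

The level has n_x² + n_y² = 34. The ordered positive-integer solutions are (3, 5), (5, 3).
That gives 2 states.

degeneracy = 2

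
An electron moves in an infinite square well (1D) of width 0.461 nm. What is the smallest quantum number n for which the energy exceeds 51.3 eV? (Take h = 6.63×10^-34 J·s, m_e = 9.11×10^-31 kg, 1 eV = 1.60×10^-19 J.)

n = 6

E_1 = h²/(8m_eL²) = 2.838×10^-19 J = 1.774 eV.
Need n² > 51.3/1.774 = 28.92, i.e. n > 5.378.
The smallest integer satisfying this is n = 6.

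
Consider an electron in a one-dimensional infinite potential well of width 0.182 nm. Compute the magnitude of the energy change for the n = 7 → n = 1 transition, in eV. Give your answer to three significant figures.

E_1 = h²/(8m_eL²) = 1.819×10^-18 J.
|ΔE| = |7² − 1²|·E_1 = 48·1.819×10^-18 J = 8.731×10^-17 J = 545 eV.

|ΔE| = 545 eV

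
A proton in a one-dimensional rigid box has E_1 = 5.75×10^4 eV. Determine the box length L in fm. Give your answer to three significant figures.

From E_n = n²h²/(8m_pL²), L = n·h/√(8m_pE_n).
E_1 = 5.75×10^4 eV = 9.211×10^-15 J, so L = 1·6.626×10^-34/√(8·1.673×10^-27·9.211×10^-15) = 5.97×10^-14 m = 59.7 fm.

L = 59.7 fm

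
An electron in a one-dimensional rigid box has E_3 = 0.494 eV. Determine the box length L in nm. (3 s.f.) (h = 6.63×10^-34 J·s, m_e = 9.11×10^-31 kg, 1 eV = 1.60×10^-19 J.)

From E_n = n²h²/(8m_eL²), L = n·h/√(8m_eE_n).
E_3 = 0.494 eV = 7.904×10^-20 J, so L = 3·6.63×10^-34/√(8·9.11×10^-31·7.904×10^-20) = 2.62×10^-9 m = 2.62 nm.

L = 2.62 nm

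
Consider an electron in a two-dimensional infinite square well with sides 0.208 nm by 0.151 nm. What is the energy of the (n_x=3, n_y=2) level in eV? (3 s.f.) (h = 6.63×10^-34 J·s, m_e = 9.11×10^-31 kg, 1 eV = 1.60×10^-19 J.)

For a 2D rectangular well E = (h²/8m_e)·Σ n_i²/L_i² = (6.63×10^-34)²/(8·9.11×10^-31) · [3²/(0.208 nm)² + 2²/(0.151 nm)²].
Evaluating gives E = 2.313×10^-17 J = 145 eV.

E = 145 eV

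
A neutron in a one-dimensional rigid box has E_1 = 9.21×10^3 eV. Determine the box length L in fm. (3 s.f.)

L = 149 fm

From E_n = n²h²/(8m_nL²), L = n·h/√(8m_nE_n).
E_1 = 9.21×10^3 eV = 1.475×10^-15 J, so L = 1·6.626×10^-34/√(8·1.675×10^-27·1.475×10^-15) = 1.49×10^-13 m = 149 fm.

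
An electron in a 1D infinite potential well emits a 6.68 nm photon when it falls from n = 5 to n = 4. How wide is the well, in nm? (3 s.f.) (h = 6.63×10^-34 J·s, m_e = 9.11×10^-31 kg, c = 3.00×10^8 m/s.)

The photon carries ΔE = hc/λ = 6.63×10^-34·3.00×10^8/6.68×10^-9 m = 2.978×10^-17 J.
Since ΔE = (5² − 4²)E_1, E_1 = 3.309×10^-18 J, and L = h/√(8m_eE_1) = 1.35×10^-10 m = 0.135 nm.

L = 0.135 nm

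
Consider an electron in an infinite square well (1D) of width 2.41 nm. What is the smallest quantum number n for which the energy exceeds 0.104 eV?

n = 2

E_1 = h²/(8m_eL²) = 1.037×10^-20 J = 0.06473 eV.
Need n² > 0.104/0.06473 = 1.607, i.e. n > 1.268.
The smallest integer satisfying this is n = 2.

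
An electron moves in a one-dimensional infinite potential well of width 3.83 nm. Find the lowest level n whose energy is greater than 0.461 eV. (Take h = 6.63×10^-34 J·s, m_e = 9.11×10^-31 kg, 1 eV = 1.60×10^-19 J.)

n = 5

E_1 = h²/(8m_eL²) = 4.112×10^-21 J = 0.02570 eV.
Need n² > 0.461/0.02570 = 17.94, i.e. n > 4.236.
The smallest integer satisfying this is n = 5.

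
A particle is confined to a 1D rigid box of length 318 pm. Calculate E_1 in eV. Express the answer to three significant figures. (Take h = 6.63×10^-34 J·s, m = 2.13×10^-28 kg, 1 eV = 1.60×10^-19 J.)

E_1 = 0.0159 eV

For an infinite well E_n = n²h²/(8mL²), so E_1 = h²/(8mL²) = (6.63×10^-34)²/(8·2.13×10^-28·(3.18×10^-10 m)²) = 2.551×10^-21 J.
Converting, E_1 = 2.551×10^-21 J / (1.60×10^-19 J/eV) = 0.0159 eV.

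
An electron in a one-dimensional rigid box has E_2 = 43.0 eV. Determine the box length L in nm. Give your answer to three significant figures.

L = 0.187 nm

From E_n = n²h²/(8m_eL²), L = n·h/√(8m_eE_n).
E_2 = 43.0 eV = 6.889×10^-18 J, so L = 2·6.626×10^-34/√(8·9.109×10^-31·6.889×10^-18) = 1.87×10^-10 m = 0.187 nm.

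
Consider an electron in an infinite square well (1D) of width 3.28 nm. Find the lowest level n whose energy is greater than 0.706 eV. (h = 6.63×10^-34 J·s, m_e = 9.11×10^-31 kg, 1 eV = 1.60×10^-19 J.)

E_1 = h²/(8m_eL²) = 5.606×10^-21 J = 0.03504 eV.
Need n² > 0.706/0.03504 = 20.15, i.e. n > 4.489.
The smallest integer satisfying this is n = 5.

n = 5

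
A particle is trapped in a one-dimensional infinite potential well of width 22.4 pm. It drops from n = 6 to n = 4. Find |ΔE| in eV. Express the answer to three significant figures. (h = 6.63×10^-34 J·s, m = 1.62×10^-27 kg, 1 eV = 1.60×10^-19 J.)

E_1 = h²/(8mL²) = 6.760×10^-20 J.
|ΔE| = |6² − 4²|·E_1 = 20·6.760×10^-20 J = 1.352×10^-18 J = 8.45 eV.

|ΔE| = 8.45 eV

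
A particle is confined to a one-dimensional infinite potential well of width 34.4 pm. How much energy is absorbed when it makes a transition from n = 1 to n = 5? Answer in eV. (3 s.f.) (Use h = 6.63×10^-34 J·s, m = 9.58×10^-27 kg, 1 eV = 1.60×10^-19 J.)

|ΔE| = 0.727 eV

E_1 = h²/(8mL²) = 4.847×10^-21 J.
|ΔE| = |1² − 5²|·E_1 = 24·4.847×10^-21 J = 1.163×10^-19 J = 0.727 eV.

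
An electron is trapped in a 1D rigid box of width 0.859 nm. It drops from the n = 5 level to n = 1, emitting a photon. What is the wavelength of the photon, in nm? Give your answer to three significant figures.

E_1 = h²/(8m_eL²) = 8.165×10^-20 J, so ΔE = (5² − 1²)E_1 = 1.960×10^-18 J.
λ = hc/ΔE = (6.626×10^-34·2.998×10^8)/1.960×10^-18 = 1.01×10^-7 m = 101 nm.

λ = 101 nm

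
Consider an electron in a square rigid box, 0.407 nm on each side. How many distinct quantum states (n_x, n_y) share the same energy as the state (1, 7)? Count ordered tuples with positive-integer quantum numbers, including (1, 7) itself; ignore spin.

The level has n_x² + n_y² = 50. The ordered positive-integer solutions are (1, 7), (5, 5), (7, 1).
That gives 3 states.

degeneracy = 3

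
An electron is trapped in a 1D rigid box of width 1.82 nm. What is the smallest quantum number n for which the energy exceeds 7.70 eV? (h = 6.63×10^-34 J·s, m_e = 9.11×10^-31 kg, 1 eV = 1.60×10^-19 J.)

n = 9

E_1 = h²/(8m_eL²) = 1.821×10^-20 J = 0.1138 eV.
Need n² > 7.70/0.1138 = 67.66, i.e. n > 8.226.
The smallest integer satisfying this is n = 9.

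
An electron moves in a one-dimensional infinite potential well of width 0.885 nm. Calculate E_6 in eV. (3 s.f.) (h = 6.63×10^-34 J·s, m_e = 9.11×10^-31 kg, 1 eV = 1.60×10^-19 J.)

For an infinite well E_n = n²h²/(8m_eL²), so E_1 = h²/(8m_eL²) = (6.63×10^-34)²/(8·9.11×10^-31·(8.85×10^-10 m)²) = 7.701×10^-20 J.
Then E_6 = 6²·E_1 = 36·7.701×10^-20 J = 2.772×10^-18 J.
Converting, E_6 = 2.772×10^-18 J / (1.60×10^-19 J/eV) = 17.3 eV.

E_6 = 17.3 eV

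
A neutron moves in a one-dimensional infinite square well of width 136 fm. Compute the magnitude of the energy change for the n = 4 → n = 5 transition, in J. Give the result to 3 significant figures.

|ΔE| = 1.59×10^-14 J

E_1 = h²/(8m_nL²) = 1.771×10^-15 J.
|ΔE| = |4² − 5²|·E_1 = 9·1.771×10^-15 J = 1.59×10^-14 J.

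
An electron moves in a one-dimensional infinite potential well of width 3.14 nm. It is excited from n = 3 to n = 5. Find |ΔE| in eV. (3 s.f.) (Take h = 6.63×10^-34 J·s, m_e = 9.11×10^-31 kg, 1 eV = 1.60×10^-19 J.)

E_1 = h²/(8m_eL²) = 6.117×10^-21 J.
|ΔE| = |3² − 5²|·E_1 = 16·6.117×10^-21 J = 9.787×10^-20 J = 0.612 eV.

|ΔE| = 0.612 eV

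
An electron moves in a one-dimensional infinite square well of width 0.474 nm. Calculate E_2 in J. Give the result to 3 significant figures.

For an infinite well E_n = n²h²/(8m_eL²), so E_1 = h²/(8m_eL²) = (6.626×10^-34)²/(8·9.109×10^-31·(4.74×10^-10 m)²) = 2.682×10^-19 J.
Then E_2 = 2²·E_1 = 4·2.682×10^-19 J = 1.07×10^-18 J.

E_2 = 1.07×10^-18 J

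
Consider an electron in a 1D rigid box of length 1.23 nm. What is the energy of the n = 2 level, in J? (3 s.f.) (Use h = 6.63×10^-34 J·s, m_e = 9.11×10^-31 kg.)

E_2 = 1.59×10^-19 J

For an infinite well E_n = n²h²/(8m_eL²), so E_1 = h²/(8m_eL²) = (6.63×10^-34)²/(8·9.11×10^-31·(1.23×10^-9 m)²) = 3.987×10^-20 J.
Then E_2 = 2²·E_1 = 4·3.987×10^-20 J = 1.59×10^-19 J.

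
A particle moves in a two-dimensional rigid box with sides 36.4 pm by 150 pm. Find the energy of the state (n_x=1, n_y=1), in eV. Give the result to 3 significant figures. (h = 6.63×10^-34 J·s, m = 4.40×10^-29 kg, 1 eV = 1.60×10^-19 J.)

E = 6.24 eV

For a 2D rectangular well E = (h²/8m)·Σ n_i²/L_i² = (6.63×10^-34)²/(8·4.40×10^-29) · [1²/(36.4 pm)² + 1²/(150 pm)²].
Evaluating gives E = 9.980×10^-19 J = 6.24 eV.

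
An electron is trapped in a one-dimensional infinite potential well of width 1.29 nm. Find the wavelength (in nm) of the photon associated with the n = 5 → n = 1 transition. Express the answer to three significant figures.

E_1 = h²/(8m_eL²) = 3.620×10^-20 J, so ΔE = (5² − 1²)E_1 = 8.688×10^-19 J.
λ = hc/ΔE = (6.626×10^-34·2.998×10^8)/8.688×10^-19 = 2.29×10^-7 m = 229 nm.

λ = 229 nm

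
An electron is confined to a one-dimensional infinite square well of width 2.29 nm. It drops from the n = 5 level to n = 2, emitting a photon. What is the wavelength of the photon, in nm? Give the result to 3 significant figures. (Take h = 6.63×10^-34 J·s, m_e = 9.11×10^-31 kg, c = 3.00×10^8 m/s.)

E_1 = h²/(8m_eL²) = 1.150×10^-20 J, so ΔE = (5² − 2²)E_1 = 2.415×10^-19 J.
λ = hc/ΔE = (6.63×10^-34·3.00×10^8)/2.415×10^-19 = 8.24×10^-7 m = 824 nm.

λ = 824 nm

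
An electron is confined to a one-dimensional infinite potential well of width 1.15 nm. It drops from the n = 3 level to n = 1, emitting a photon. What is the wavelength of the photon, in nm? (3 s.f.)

λ = 545 nm

E_1 = h²/(8m_eL²) = 4.556×10^-20 J, so ΔE = (3² − 1²)E_1 = 3.645×10^-19 J.
λ = hc/ΔE = (6.626×10^-34·2.998×10^8)/3.645×10^-19 = 5.45×10^-7 m = 545 nm.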